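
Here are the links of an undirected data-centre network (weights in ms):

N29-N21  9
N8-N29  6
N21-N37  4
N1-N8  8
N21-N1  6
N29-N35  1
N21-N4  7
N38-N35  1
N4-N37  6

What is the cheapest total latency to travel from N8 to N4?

Settle nodes by increasing distance from N8:
N8: 0
N29: 6  (via N8)
N35: 7  (via N29)
N38: 8  (via N35)
N1: 8  (via N8)
N21: 14  (via N1)
N37: 18  (via N21)
N4: 21  (via N21)
Shortest route: N8–N1–N21–N4 = 21 ms.

21 ms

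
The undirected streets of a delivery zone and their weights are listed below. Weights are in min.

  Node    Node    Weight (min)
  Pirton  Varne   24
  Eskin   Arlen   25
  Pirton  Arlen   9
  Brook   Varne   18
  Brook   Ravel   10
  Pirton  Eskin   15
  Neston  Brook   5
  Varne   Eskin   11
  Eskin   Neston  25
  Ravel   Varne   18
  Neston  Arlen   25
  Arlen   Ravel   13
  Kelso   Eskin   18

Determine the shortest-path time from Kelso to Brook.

Candidate routes:
Kelso - Eskin - Neston - Brook: 18+25+5 = 48
Kelso - Eskin - Varne - Brook: 18+11+18 = 47
The minimum is 47 min via Kelso - Eskin - Varne - Brook.

47 min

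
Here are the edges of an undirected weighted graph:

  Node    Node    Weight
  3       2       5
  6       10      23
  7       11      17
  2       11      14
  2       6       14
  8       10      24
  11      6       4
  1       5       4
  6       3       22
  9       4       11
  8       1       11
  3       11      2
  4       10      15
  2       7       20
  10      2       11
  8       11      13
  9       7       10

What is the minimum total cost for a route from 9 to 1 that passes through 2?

Shortest 9→2: 9 → 7 → 2 = 30
Shortest 2→1: 2 → 3 → 11 → 8 → 1 = 31
Total via 2: 30 + 31 = 61.

61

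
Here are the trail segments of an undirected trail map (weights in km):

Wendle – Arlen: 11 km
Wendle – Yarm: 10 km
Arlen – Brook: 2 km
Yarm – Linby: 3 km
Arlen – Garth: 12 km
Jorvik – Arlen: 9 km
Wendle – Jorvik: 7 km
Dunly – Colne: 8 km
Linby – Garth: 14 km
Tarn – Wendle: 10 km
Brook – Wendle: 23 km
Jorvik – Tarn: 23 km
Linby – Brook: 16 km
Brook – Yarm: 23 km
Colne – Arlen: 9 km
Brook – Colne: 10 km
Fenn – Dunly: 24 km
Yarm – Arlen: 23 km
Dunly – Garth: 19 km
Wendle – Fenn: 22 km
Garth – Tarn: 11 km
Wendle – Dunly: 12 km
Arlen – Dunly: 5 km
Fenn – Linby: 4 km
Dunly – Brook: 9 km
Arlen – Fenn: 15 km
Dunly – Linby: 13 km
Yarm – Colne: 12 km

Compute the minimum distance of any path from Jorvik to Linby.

Shortest distances from Jorvik:
Jorvik: 0
Wendle: 7  (via Jorvik)
Arlen: 9  (via Jorvik)
Brook: 11  (via Arlen)
Dunly: 14  (via Arlen)
Tarn: 17  (via Wendle)
Yarm: 17  (via Wendle)
Colne: 18  (via Arlen)
Linby: 20  (via Yarm)
Shortest route: Jorvik → Wendle → Yarm → Linby = 20 km.

20 km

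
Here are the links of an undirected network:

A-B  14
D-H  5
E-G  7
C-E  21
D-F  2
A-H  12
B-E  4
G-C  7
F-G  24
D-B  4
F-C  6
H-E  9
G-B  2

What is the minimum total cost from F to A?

19

Enumerating some paths:
F → D → B → A: 2+4+14 = 20
F → D → H → A: 2+5+12 = 19
The minimum is 19 via F → D → H → A.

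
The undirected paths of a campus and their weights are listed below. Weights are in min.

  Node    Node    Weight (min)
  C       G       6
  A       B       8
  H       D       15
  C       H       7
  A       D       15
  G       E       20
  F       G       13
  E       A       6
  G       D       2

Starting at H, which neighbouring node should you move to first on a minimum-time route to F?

C

Compare a few routes:
H → C → G → F: 7+6+13 = 26
H → D → G → F: 15+2+13 = 30
Cheapest is H → C → G → F at 26 min.
So from H the first move is to C.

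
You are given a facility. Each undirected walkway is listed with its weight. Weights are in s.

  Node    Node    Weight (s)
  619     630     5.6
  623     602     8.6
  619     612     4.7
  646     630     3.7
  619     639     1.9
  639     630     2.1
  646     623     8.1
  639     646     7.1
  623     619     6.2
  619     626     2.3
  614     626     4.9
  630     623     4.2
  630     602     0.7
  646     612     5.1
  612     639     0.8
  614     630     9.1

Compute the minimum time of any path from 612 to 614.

9.9 s

Shortest distances from 612:
612: 0
639: 0.8  (via 612)
619: 2.7  (via 639)
630: 2.9  (via 639)
602: 3.6  (via 630)
626: 5  (via 619)
646: 5.1  (via 612)
623: 7.1  (via 630)
614: 9.9  (via 626)
Shortest route: 612 → 639 → 619 → 626 → 614 = 9.9 s.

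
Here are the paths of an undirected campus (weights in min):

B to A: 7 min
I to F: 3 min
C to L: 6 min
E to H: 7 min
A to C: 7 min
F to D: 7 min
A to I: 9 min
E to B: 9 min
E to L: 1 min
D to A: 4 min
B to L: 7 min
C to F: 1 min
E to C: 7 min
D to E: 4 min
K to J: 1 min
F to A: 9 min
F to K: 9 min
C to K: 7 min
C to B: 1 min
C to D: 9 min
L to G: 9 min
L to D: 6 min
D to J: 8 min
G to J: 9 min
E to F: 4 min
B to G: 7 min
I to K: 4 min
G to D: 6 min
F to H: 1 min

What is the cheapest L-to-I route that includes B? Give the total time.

Shortest L→B: L–B = 7
Shortest B→I: B–C–F–I = 5
Total via B: 7 + 5 = 12 min.

12 min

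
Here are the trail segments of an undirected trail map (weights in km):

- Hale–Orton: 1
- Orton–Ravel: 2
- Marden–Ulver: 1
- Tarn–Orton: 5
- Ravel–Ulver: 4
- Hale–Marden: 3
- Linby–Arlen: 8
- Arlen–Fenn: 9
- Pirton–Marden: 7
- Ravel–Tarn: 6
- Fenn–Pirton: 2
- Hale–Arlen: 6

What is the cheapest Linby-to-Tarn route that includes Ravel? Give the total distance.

23 km

Shortest Linby→Ravel: Linby → Arlen → Hale → Orton → Ravel = 17
Best Ravel to Tarn: Ravel → Tarn costing 6
Total via Ravel: 17 + 6 = 23 km.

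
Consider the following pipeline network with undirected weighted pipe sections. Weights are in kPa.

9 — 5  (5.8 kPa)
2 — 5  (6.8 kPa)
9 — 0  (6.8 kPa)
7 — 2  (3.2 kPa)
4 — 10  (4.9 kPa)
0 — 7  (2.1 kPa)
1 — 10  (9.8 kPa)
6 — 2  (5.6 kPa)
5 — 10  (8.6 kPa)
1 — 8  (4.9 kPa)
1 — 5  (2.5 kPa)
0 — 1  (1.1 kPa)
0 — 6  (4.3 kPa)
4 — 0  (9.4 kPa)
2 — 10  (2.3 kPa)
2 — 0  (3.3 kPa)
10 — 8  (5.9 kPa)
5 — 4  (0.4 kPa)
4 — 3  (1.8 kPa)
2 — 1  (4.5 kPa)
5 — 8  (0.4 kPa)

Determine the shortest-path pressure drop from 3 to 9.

8 kPa

Running Dijkstra from 3:
3: 0
4: 1.8  (via 3)
5: 2.2  (via 4)
8: 2.6  (via 5)
1: 4.7  (via 5)
0: 5.8  (via 1)
10: 6.7  (via 4)
7: 7.9  (via 0)
9: 8  (via 5)
Shortest route: 3 → 4 → 5 → 9 = 8 kPa.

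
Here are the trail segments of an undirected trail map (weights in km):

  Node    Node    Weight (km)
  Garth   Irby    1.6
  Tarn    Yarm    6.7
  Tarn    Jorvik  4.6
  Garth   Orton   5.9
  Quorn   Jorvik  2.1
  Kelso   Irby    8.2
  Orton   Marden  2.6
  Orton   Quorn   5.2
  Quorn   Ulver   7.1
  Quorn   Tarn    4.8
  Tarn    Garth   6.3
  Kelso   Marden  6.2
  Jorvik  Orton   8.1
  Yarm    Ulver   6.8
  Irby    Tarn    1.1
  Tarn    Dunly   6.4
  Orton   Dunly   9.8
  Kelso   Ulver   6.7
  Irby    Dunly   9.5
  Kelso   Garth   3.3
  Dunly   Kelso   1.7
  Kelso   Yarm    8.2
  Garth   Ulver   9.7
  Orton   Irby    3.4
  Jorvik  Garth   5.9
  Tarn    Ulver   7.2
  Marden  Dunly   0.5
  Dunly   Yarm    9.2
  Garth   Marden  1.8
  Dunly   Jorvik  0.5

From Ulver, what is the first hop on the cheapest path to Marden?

Kelso

Enumerating some paths:
Ulver - Kelso - Dunly - Marden: 6.7+1.7+0.5 = 8.9
Ulver - Quorn - Jorvik - Dunly - Marden: 7.1+2.1+0.5+0.5 = 10.2
Ulver - Tarn - Irby - Garth - Marden: 7.2+1.1+1.6+1.8 = 11.7
Ulver - Garth - Marden: 9.7+1.8 = 11.5
Cheapest is Ulver - Kelso - Dunly - Marden at 8.9 km.
So from Ulver the first move is to Kelso.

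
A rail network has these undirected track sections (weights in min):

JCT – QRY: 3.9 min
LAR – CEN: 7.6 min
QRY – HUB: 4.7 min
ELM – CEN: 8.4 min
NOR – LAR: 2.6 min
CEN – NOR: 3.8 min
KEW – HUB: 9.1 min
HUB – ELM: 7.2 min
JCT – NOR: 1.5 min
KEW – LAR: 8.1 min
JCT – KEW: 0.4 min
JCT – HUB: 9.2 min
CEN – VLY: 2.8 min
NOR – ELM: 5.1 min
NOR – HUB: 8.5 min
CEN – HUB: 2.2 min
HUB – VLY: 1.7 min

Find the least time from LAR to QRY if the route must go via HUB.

13.3 min

Shortest LAR→HUB: LAR → NOR → CEN → HUB = 8.6
Best HUB to QRY: HUB → QRY costing 4.7
Total via HUB: 8.6 + 4.7 = 13.3 min.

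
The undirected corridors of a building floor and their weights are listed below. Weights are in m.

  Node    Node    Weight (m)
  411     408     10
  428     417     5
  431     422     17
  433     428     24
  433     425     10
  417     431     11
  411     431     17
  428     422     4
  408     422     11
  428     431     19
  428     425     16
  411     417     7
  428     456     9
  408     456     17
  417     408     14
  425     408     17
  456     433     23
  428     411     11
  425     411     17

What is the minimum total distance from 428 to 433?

Shortest distances from 428:
428: 0
422: 4  (via 428)
417: 5  (via 428)
456: 9  (via 428)
411: 11  (via 428)
408: 15  (via 422)
425: 16  (via 428)
431: 16  (via 417)
433: 24  (via 428)
Shortest route: 428 → 433 = 24 m.

24 m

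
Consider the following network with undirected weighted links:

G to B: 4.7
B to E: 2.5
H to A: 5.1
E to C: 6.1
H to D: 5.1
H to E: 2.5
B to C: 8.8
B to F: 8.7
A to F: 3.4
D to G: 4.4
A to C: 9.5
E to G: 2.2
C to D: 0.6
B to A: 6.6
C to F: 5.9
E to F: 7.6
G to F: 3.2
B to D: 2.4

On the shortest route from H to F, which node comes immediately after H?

Candidate routes:
H → E → G → F: 2.5+2.2+3.2 = 7.9
H → A → F: 5.1+3.4 = 8.5
H → E → F: 2.5+7.6 = 10.1
The minimum is 7.9 via H → E → G → F.
So from H the first move is to E.

E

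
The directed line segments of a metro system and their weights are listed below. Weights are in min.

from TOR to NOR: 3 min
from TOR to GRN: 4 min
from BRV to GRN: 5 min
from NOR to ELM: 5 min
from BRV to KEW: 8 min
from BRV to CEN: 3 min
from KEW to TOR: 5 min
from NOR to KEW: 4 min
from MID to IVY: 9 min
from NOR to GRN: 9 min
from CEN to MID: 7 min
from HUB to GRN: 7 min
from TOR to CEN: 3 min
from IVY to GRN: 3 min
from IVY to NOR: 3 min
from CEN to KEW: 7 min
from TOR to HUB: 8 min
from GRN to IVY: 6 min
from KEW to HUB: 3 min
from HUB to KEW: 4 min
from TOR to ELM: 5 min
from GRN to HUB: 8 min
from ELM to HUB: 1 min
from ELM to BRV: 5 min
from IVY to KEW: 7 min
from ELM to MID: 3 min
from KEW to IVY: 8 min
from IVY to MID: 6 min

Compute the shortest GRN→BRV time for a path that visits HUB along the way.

27 min

Shortest GRN→HUB: GRN → HUB = 8
Shortest HUB→BRV: HUB → KEW → TOR → ELM → BRV = 19
Total via HUB: 8 + 19 = 27 min.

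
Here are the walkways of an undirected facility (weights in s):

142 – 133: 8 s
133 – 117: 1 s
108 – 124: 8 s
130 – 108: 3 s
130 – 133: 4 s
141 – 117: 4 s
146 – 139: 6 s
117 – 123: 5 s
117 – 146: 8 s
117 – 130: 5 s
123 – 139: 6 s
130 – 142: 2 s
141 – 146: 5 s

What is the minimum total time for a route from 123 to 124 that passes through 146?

Best 123 to 146: 123–139–146 costing 12
Shortest 146→124: 146–117–130–108–124 = 24
Total via 146: 12 + 24 = 36 s.

36 s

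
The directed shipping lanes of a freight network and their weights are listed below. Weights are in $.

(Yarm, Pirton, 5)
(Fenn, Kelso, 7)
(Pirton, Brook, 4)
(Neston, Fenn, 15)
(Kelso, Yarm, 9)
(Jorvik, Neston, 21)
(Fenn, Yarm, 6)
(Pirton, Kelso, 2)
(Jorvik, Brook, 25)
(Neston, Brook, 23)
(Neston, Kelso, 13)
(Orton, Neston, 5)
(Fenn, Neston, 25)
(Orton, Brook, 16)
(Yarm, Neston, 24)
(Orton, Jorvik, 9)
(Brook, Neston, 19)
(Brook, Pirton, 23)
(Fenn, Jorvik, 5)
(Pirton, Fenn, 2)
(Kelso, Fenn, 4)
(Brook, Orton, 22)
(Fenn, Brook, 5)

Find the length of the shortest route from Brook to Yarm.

$31

Candidate routes:
Brook–Pirton–Kelso–Yarm: 23+2+9 = 34
Brook–Pirton–Fenn–Yarm: 23+2+6 = 31
The minimum is $31 via Brook–Pirton–Fenn–Yarm.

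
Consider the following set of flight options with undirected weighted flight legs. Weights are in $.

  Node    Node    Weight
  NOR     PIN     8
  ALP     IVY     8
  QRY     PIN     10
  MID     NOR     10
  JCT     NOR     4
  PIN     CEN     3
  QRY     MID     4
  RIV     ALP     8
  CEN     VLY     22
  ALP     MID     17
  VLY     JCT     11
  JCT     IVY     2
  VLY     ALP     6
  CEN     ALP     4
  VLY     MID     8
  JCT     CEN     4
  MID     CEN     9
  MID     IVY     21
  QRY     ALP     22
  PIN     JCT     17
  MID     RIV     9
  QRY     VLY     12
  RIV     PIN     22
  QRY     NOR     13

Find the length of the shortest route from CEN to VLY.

Candidate routes:
CEN → MID → VLY: 9+8 = 17
CEN → JCT → VLY: 4+11 = 15
CEN → ALP → VLY: 4+6 = 10
CEN → JCT → IVY → ALP → VLY: 4+2+8+6 = 20
Cheapest is CEN → ALP → VLY at $10.

$10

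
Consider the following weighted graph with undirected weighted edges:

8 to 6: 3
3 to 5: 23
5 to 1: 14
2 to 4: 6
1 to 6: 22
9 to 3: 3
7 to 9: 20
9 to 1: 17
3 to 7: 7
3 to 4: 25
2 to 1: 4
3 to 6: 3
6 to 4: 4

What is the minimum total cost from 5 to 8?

Enumerating some paths:
5 → 3 → 6 → 8: 23+3+3 = 29
5 → 1 → 2 → 4 → 6 → 8: 14+4+6+4+3 = 31
Cheapest is 5 → 3 → 6 → 8 at 29.

29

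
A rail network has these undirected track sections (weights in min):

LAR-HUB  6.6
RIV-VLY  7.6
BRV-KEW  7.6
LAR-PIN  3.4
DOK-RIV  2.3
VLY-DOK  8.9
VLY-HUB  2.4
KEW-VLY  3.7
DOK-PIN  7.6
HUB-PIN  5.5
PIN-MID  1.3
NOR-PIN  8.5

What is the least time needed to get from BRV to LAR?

Compare a few routes:
BRV → KEW → VLY → HUB → PIN → LAR: 7.6+3.7+2.4+5.5+3.4 = 22.6
BRV → KEW → VLY → HUB → LAR: 7.6+3.7+2.4+6.6 = 20.3
The minimum is 20.3 min via BRV → KEW → VLY → HUB → LAR.

20.3 min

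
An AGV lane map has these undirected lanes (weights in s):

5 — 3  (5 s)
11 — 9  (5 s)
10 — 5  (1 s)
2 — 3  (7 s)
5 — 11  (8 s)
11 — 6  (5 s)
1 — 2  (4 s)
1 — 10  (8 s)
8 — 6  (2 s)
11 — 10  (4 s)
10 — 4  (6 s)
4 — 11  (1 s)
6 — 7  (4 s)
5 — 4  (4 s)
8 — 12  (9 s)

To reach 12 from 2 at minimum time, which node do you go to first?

Compare a few routes:
2 - 3 - 5 - 10 - 11 - 6 - 8 - 12: 7+5+1+4+5+2+9 = 33
2 - 3 - 5 - 4 - 11 - 6 - 8 - 12: 7+5+4+1+5+2+9 = 33
2 - 1 - 10 - 5 - 4 - 11 - 6 - 8 - 12: 4+8+1+4+1+5+2+9 = 34
2 - 1 - 10 - 11 - 6 - 8 - 12: 4+8+4+5+2+9 = 32
Cheapest is 2 - 1 - 10 - 11 - 6 - 8 - 12 at 32 s.
So from 2 the first move is to 1.

1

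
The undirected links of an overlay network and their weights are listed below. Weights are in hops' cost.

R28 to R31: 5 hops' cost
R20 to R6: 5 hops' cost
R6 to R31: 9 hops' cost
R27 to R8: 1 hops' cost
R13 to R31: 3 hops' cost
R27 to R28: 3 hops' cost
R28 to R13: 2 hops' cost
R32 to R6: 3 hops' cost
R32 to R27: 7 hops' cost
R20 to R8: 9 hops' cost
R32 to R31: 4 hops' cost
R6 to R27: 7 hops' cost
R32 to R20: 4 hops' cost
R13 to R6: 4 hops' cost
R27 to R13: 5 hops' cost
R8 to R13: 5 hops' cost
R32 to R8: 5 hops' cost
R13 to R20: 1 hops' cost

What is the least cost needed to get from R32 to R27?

6 hops' cost

Enumerating some paths:
R32–R8–R27: 5+1 = 6
R32–R20–R13–R27: 4+1+5 = 10
R32–R27: 7 = 7
Cheapest is R32–R8–R27 at 6 hops' cost.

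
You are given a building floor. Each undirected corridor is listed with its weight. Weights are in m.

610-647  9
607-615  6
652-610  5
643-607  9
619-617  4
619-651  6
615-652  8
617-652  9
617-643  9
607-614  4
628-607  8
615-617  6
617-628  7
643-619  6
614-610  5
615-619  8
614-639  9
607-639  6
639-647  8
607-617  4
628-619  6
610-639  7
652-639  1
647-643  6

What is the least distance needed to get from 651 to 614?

Settle nodes by increasing distance from 651:
651: 0
619: 6  (via 651)
617: 10  (via 619)
643: 12  (via 619)
628: 12  (via 619)
607: 14  (via 617)
615: 14  (via 619)
614: 18  (via 607)
Shortest route: 651 → 619 → 617 → 607 → 614 = 18 m.

18 m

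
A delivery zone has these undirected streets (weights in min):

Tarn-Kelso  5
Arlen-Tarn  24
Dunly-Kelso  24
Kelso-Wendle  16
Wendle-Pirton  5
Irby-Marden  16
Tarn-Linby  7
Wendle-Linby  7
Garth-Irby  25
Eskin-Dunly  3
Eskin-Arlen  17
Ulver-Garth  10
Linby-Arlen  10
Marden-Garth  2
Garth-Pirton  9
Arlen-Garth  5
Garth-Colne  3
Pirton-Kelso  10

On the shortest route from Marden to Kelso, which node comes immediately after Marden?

Candidate routes:
Marden - Garth - Pirton - Kelso: 2+9+10 = 21
Marden - Garth - Arlen - Linby - Tarn - Kelso: 2+5+10+7+5 = 29
The minimum is 21 min via Marden - Garth - Pirton - Kelso.
So from Marden the first move is to Garth.

Garth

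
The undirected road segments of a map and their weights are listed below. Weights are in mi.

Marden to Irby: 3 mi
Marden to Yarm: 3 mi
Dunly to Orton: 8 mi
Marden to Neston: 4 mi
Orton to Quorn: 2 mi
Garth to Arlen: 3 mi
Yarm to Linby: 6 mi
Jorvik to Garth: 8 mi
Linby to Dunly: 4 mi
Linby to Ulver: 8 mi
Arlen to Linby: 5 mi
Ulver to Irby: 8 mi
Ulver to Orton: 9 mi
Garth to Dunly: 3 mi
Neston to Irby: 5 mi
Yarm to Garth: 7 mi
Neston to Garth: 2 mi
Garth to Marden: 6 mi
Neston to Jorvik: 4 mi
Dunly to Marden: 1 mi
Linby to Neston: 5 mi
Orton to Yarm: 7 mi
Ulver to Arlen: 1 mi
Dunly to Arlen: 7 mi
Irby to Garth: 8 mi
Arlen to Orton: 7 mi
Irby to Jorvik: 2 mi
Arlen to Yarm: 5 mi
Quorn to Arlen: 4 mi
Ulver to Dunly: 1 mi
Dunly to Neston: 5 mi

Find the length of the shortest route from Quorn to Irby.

Enumerating some paths:
Quorn - Orton - Dunly - Marden - Irby: 2+8+1+3 = 14
Quorn - Arlen - Ulver - Dunly - Marden - Irby: 4+1+1+1+3 = 10
Quorn - Arlen - Ulver - Irby: 4+1+8 = 13
The minimum is 10 mi via Quorn - Arlen - Ulver - Dunly - Marden - Irby.

10 mi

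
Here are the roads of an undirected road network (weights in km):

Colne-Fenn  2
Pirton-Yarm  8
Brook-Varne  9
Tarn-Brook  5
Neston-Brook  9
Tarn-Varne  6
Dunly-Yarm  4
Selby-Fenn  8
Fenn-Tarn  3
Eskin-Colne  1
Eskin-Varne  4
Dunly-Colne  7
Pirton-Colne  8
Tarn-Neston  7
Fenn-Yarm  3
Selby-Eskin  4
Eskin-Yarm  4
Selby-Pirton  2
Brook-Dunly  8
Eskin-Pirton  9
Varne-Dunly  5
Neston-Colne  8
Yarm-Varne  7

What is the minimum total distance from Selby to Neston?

Candidate routes:
Selby → Eskin → Colne → Neston: 4+1+8 = 13
Selby → Fenn → Colne → Neston: 8+2+8 = 18
Selby → Eskin → Colne → Fenn → Tarn → Neston: 4+1+2+3+7 = 17
The minimum is 13 km via Selby → Eskin → Colne → Neston.

13 km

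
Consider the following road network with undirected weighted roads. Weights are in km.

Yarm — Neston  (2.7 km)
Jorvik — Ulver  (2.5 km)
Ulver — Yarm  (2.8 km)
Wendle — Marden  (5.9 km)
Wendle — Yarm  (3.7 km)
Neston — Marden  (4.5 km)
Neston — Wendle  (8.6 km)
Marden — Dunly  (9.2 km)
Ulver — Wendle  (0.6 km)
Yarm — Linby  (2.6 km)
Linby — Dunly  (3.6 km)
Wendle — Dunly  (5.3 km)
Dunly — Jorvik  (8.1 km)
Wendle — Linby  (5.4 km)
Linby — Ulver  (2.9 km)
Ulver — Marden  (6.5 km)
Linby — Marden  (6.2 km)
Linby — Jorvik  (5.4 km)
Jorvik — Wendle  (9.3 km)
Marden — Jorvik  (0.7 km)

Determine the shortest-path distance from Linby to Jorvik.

Shortest distances from Linby:
Linby: 0
Yarm: 2.6  (via Linby)
Ulver: 2.9  (via Linby)
Wendle: 3.5  (via Ulver)
Dunly: 3.6  (via Linby)
Neston: 5.3  (via Yarm)
Jorvik: 5.4  (via Linby)
Shortest route: Linby–Jorvik = 5.4 km.

5.4 km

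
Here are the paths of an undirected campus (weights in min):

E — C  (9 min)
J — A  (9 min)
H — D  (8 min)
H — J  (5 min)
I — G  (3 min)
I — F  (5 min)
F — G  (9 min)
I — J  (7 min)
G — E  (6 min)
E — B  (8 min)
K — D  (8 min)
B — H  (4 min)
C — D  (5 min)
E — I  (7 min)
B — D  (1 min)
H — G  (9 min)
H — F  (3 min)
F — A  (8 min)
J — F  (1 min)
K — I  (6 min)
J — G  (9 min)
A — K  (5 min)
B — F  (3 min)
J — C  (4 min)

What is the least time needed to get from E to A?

18 min

Enumerating some paths:
E - I - K - A: 7+6+5 = 18
E - B - F - A: 8+3+8 = 19
The minimum is 18 min via E - I - K - A.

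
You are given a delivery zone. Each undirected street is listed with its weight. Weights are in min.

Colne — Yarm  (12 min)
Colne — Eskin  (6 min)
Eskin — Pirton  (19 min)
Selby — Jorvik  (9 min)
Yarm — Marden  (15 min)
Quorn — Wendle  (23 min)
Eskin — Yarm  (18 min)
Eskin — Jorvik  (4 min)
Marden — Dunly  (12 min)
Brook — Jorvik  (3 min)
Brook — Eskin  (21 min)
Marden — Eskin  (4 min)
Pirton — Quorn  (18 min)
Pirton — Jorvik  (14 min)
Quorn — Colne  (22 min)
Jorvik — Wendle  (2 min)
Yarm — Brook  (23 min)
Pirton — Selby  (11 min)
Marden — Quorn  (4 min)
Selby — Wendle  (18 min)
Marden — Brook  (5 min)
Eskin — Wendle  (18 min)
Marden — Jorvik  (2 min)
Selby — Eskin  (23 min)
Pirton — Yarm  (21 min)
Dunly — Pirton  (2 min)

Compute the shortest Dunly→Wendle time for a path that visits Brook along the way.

22 min

Shortest Dunly→Brook: Dunly → Marden → Brook = 17
Best Brook to Wendle: Brook → Jorvik → Wendle costing 5
Total via Brook: 17 + 5 = 22 min.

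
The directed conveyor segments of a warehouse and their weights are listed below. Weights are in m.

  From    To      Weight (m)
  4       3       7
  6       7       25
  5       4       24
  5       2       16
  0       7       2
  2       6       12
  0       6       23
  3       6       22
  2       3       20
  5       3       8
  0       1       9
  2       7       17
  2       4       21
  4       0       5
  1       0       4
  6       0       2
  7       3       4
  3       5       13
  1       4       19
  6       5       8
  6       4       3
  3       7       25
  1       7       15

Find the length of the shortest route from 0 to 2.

Enumerating some paths:
0–6–5–2: 23+8+16 = 47
0–7–3–5–2: 2+4+13+16 = 35
Cheapest is 0–7–3–5–2 at 35 m.

35 m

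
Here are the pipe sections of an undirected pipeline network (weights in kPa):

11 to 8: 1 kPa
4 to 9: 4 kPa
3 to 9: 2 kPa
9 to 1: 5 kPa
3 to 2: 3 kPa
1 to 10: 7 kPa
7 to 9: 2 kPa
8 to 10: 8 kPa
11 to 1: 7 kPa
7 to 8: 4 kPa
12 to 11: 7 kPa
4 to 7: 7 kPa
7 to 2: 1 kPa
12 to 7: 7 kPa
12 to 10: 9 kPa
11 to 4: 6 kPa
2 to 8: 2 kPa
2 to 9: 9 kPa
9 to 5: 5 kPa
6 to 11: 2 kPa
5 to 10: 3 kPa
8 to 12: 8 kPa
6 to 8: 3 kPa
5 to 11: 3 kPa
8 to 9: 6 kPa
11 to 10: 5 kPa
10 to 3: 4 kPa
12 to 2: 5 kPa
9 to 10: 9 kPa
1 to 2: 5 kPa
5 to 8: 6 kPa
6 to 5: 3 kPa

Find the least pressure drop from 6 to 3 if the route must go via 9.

Shortest 6→9: 6 → 5 → 9 = 8
Shortest 9→3: 9 → 3 = 2
Total via 9: 8 + 2 = 10 kPa.

10 kPa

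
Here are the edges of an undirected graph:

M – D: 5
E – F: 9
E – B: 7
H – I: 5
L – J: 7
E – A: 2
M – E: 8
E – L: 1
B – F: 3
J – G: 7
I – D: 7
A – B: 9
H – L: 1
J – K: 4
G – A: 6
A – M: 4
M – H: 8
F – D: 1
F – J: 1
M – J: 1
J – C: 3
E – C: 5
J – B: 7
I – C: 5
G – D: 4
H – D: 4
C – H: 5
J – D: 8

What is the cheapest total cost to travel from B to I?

Compare a few routes:
B - F - D - H - I: 3+1+4+5 = 13
B - F - D - I: 3+1+7 = 11
B - F - J - C - I: 3+1+3+5 = 12
The minimum is 11 via B - F - D - I.

11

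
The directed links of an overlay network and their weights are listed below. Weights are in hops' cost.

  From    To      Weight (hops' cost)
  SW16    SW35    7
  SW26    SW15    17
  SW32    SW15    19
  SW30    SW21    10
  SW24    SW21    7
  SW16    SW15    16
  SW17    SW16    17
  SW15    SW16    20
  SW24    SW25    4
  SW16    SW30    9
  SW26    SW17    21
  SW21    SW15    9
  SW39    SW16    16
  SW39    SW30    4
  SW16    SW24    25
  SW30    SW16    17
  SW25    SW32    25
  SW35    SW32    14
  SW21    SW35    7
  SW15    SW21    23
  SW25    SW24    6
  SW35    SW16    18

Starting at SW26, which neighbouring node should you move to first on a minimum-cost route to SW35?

SW15

Enumerating some paths:
SW26–SW15–SW16–SW35: 17+20+7 = 44
SW26–SW17–SW16–SW35: 21+17+7 = 45
SW26–SW15–SW21–SW35: 17+23+7 = 47
The minimum is 44 hops' cost via SW26–SW15–SW16–SW35.
So from SW26 the first move is to SW15.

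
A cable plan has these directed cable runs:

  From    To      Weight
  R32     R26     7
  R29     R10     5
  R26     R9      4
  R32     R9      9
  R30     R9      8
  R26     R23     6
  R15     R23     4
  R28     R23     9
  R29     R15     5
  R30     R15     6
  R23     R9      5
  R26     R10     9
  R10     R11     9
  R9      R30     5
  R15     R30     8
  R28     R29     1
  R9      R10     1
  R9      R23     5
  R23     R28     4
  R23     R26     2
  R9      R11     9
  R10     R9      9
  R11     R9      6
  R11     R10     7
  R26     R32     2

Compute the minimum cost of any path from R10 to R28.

Candidate routes:
R10–R9–R30–R15–R23–R28: 9+5+6+4+4 = 28
R10–R11–R9–R23–R28: 9+6+5+4 = 24
R10–R9–R23–R28: 9+5+4 = 18
The minimum is 18 via R10–R9–R23–R28.

18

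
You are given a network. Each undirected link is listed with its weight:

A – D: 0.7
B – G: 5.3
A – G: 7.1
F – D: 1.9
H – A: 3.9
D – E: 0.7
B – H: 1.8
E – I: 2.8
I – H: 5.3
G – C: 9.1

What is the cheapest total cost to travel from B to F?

Shortest distances from B:
B: 0
H: 1.8  (via B)
G: 5.3  (via B)
A: 5.7  (via H)
D: 6.4  (via A)
E: 7.1  (via D)
I: 7.1  (via H)
F: 8.3  (via D)
Shortest route: B → H → A → D → F = 8.3.

8.3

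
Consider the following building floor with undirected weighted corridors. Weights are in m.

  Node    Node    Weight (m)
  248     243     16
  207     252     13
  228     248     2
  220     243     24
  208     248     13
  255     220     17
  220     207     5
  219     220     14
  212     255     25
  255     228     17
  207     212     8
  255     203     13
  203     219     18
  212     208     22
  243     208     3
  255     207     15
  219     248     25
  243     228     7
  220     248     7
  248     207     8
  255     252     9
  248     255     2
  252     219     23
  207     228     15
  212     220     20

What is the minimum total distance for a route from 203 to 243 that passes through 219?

48 m

Best 203 to 219: 203 → 219 costing 18
Shortest 219→243: 219 → 220 → 248 → 228 → 243 = 30
Total via 219: 18 + 30 = 48 m.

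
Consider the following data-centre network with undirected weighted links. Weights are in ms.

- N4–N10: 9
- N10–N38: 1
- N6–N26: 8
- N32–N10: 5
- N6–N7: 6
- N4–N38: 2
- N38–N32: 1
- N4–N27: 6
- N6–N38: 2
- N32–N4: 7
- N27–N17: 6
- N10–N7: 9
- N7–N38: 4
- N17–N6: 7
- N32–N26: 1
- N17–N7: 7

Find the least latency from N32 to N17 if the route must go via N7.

Best N32 to N7: N32–N38–N7 costing 5
Best N7 to N17: N7–N17 costing 7
Total via N7: 5 + 7 = 12 ms.

12 ms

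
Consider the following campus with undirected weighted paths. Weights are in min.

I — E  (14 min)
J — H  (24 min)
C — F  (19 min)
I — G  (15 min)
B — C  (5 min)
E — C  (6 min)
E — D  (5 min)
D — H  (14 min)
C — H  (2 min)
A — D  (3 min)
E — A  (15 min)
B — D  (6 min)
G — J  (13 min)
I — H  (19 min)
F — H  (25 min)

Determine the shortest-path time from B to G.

Compare a few routes:
B - C - H - J - G: 5+2+24+13 = 44
B - C - H - I - G: 5+2+19+15 = 41
B - C - E - I - G: 5+6+14+15 = 40
Cheapest is B - C - E - I - G at 40 min.

40 min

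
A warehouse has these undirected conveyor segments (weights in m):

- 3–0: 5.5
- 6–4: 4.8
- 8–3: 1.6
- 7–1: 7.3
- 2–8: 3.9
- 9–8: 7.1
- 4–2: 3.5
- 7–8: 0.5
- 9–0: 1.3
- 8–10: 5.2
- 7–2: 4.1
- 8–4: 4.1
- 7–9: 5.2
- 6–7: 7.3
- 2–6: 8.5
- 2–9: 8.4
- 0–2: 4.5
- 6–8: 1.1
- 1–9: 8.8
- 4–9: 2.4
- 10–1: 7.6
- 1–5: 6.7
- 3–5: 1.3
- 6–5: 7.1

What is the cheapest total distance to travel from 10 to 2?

Shortest distances from 10:
10: 0
8: 5.2  (via 10)
7: 5.7  (via 8)
6: 6.3  (via 8)
3: 6.8  (via 8)
1: 7.6  (via 10)
5: 8.1  (via 3)
2: 9.1  (via 8)
Shortest route: 10–8–2 = 9.1 m.

9.1 m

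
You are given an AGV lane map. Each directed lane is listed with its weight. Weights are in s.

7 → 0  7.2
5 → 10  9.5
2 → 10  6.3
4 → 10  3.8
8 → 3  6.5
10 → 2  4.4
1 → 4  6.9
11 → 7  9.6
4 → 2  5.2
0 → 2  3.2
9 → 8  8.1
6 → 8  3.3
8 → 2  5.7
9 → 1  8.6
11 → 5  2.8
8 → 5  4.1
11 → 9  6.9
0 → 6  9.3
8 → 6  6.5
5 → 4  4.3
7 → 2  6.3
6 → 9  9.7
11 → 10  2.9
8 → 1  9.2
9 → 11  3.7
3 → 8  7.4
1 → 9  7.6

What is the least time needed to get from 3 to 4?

15.8 s

Running Dijkstra from 3:
3: 0
8: 7.4  (via 3)
5: 11.5  (via 8)
2: 13.1  (via 8)
6: 13.9  (via 8)
4: 15.8  (via 5)
Shortest route: 3–8–5–4 = 15.8 s.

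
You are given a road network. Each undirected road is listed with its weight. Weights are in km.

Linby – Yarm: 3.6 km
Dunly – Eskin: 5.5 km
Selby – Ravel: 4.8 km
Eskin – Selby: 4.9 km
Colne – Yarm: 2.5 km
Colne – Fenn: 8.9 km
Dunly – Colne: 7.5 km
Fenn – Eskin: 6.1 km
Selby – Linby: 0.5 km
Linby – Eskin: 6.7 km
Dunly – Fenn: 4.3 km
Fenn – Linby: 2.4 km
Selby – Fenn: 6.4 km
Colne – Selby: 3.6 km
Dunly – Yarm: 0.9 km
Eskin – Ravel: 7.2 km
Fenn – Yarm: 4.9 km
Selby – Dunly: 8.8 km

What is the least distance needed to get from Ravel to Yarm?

8.9 km

Candidate routes:
Ravel–Selby–Linby–Yarm: 4.8+0.5+3.6 = 8.9
Ravel–Selby–Colne–Yarm: 4.8+3.6+2.5 = 10.9
The minimum is 8.9 km via Ravel–Selby–Linby–Yarm.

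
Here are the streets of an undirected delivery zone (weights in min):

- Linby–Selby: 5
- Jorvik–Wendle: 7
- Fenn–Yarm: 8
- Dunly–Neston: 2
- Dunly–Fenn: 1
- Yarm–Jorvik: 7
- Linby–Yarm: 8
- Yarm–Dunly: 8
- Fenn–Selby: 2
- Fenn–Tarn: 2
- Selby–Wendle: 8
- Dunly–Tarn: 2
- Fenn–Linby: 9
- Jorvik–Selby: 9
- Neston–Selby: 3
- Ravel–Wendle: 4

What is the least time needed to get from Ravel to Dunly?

15 min

Running Dijkstra from Ravel:
Ravel: 0
Wendle: 4  (via Ravel)
Jorvik: 11  (via Wendle)
Selby: 12  (via Wendle)
Fenn: 14  (via Selby)
Dunly: 15  (via Fenn)
Shortest route: Ravel → Wendle → Selby → Fenn → Dunly = 15 min.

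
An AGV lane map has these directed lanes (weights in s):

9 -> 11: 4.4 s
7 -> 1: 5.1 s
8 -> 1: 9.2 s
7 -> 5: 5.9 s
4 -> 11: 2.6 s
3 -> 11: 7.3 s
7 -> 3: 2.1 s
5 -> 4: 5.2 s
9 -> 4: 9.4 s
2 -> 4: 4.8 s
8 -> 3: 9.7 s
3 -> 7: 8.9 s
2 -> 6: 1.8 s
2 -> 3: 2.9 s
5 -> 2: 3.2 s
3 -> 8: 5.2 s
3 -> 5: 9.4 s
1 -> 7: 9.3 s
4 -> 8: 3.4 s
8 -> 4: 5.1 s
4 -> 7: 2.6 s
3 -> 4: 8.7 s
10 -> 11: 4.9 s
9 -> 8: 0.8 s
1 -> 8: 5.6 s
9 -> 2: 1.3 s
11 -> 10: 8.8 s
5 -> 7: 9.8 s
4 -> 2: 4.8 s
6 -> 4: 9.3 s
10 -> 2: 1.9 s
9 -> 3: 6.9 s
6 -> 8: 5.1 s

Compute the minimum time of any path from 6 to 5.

Running Dijkstra from 6:
6: 0
8: 5.1  (via 6)
4: 9.3  (via 6)
7: 11.9  (via 4)
11: 11.9  (via 4)
3: 14  (via 7)
2: 14.1  (via 4)
1: 14.3  (via 8)
5: 17.8  (via 7)
Shortest route: 6–4–7–5 = 17.8 s.

17.8 s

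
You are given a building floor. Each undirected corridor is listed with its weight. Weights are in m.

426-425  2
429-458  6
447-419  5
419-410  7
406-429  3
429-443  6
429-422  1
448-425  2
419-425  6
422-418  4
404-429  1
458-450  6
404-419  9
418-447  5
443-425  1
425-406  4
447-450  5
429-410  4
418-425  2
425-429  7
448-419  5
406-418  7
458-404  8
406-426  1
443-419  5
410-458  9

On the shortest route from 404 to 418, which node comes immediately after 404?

Enumerating some paths:
404 → 429 → 443 → 425 → 418: 1+6+1+2 = 10
404 → 429 → 406 → 426 → 425 → 418: 1+3+1+2+2 = 9
404 → 429 → 422 → 418: 1+1+4 = 6
404 → 429 → 406 → 425 → 418: 1+3+4+2 = 10
Cheapest is 404 → 429 → 422 → 418 at 6 m.
So from 404 the first move is to 429.

429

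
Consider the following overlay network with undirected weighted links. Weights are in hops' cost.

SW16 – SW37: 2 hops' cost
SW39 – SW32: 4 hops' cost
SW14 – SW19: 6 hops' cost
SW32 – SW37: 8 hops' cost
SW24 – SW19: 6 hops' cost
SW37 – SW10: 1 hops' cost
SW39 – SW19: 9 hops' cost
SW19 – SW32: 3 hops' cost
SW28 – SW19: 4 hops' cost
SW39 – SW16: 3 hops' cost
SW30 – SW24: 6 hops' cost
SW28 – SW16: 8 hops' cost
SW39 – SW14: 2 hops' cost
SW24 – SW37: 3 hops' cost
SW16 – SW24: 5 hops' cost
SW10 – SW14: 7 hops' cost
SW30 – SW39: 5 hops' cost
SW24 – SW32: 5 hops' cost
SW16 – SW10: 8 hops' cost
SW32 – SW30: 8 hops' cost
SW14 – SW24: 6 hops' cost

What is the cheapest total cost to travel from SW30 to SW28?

Shortest distances from SW30:
SW30: 0
SW39: 5  (via SW30)
SW24: 6  (via SW30)
SW14: 7  (via SW39)
SW16: 8  (via SW39)
SW32: 8  (via SW30)
SW37: 9  (via SW24)
SW10: 10  (via SW37)
SW19: 11  (via SW32)
SW28: 15  (via SW19)
Shortest route: SW30 → SW32 → SW19 → SW28 = 15 hops' cost.

15 hops' cost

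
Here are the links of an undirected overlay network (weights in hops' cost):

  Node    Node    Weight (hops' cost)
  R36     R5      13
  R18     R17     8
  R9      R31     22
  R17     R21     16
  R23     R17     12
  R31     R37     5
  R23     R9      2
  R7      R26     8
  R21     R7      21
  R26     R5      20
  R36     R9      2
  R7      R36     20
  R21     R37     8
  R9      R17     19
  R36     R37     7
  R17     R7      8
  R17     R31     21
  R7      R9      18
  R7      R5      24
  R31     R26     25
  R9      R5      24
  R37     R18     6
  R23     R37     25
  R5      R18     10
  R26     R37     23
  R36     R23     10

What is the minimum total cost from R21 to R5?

24 hops' cost

Enumerating some paths:
R21–R37–R18–R5: 8+6+10 = 24
R21–R17–R18–R5: 16+8+10 = 34
R21–R37–R36–R5: 8+7+13 = 28
Cheapest is R21–R37–R18–R5 at 24 hops' cost.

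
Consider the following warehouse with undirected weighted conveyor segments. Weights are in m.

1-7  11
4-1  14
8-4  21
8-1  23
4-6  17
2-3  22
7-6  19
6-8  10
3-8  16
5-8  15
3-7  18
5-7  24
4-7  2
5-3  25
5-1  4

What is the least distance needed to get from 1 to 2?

Running Dijkstra from 1:
1: 0
5: 4  (via 1)
7: 11  (via 1)
4: 13  (via 7)
8: 19  (via 5)
3: 29  (via 5)
6: 29  (via 8)
2: 51  (via 3)
Shortest route: 1–5–3–2 = 51 m.

51 m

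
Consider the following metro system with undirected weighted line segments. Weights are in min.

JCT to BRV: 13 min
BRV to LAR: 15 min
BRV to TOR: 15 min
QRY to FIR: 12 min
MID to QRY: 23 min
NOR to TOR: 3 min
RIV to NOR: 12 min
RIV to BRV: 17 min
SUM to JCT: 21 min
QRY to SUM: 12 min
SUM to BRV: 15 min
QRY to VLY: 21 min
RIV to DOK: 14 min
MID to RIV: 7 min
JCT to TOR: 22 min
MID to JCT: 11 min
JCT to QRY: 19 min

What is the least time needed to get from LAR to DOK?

46 min

Enumerating some paths:
LAR → BRV → TOR → NOR → RIV → DOK: 15+15+3+12+14 = 59
LAR → BRV → RIV → DOK: 15+17+14 = 46
LAR → BRV → JCT → MID → RIV → DOK: 15+13+11+7+14 = 60
LAR → BRV → JCT → TOR → NOR → RIV → DOK: 15+13+22+3+12+14 = 79
The minimum is 46 min via LAR → BRV → RIV → DOK.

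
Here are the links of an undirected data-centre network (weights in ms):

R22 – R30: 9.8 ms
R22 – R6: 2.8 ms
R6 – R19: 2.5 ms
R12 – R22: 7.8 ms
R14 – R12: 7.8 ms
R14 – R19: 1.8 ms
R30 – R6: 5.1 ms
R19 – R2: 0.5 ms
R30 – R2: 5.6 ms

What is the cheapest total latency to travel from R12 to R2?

10.1 ms

Settle nodes by increasing distance from R12:
R12: 0
R22: 7.8  (via R12)
R14: 7.8  (via R12)
R19: 9.6  (via R14)
R2: 10.1  (via R19)
Shortest route: R12 → R14 → R19 → R2 = 10.1 ms.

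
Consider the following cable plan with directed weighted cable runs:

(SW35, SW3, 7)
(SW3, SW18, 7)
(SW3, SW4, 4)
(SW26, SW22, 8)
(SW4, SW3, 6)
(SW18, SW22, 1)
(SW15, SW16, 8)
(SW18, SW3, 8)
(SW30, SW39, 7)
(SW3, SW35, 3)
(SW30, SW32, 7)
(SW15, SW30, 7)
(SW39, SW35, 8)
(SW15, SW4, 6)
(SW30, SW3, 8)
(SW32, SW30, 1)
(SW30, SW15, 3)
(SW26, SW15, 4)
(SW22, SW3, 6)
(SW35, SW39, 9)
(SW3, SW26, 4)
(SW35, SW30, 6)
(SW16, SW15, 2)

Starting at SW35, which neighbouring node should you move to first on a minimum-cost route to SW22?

Enumerating some paths:
SW35–SW3–SW26–SW22: 7+4+8 = 19
SW35–SW30–SW3–SW18–SW22: 6+8+7+1 = 22
SW35–SW3–SW18–SW22: 7+7+1 = 15
Cheapest is SW35–SW3–SW18–SW22 at 15.
So from SW35 the first move is to SW3.

SW3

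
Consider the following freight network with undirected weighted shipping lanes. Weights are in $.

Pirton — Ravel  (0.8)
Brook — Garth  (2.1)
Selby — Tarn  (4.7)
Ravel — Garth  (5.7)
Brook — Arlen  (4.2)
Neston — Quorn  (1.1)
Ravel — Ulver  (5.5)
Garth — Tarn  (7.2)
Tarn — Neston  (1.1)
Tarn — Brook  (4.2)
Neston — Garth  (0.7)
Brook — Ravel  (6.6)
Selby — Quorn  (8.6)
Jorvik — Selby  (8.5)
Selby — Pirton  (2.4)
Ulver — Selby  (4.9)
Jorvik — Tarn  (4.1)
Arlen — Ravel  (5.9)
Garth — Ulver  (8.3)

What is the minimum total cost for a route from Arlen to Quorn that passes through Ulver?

Best Arlen to Ulver: Arlen → Ravel → Ulver costing 11.4
Shortest Ulver→Quorn: Ulver → Garth → Neston → Quorn = 10.1
Total via Ulver: 11.4 + 10.1 = $21.5.

$21.5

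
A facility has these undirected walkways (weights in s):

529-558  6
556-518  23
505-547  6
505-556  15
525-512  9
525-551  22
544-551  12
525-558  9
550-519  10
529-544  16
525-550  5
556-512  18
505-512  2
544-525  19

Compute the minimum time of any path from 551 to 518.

71 s

Candidate routes:
551 → 525 → 512 → 556 → 518: 22+9+18+23 = 72
551 → 525 → 512 → 505 → 556 → 518: 22+9+2+15+23 = 71
Cheapest is 551 → 525 → 512 → 505 → 556 → 518 at 71 s.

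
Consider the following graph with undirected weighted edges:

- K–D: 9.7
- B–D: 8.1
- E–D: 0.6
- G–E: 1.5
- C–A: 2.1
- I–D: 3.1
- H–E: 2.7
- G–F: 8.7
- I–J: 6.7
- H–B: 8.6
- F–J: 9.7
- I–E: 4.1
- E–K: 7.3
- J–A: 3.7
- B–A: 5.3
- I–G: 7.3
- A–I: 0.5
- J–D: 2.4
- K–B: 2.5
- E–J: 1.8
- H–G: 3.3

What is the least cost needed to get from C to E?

Shortest distances from C:
C: 0
A: 2.1  (via C)
I: 2.6  (via A)
D: 5.7  (via I)
J: 5.8  (via A)
E: 6.3  (via D)
Shortest route: C → A → I → D → E = 6.3.

6.3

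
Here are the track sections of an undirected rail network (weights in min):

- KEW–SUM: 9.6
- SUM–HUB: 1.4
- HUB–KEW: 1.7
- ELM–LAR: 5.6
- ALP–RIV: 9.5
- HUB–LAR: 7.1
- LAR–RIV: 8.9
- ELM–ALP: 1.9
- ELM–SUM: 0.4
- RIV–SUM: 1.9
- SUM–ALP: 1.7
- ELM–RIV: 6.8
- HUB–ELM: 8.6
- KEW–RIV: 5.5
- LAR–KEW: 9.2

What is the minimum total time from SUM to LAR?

Running Dijkstra from SUM:
SUM: 0
ELM: 0.4  (via SUM)
HUB: 1.4  (via SUM)
ALP: 1.7  (via SUM)
RIV: 1.9  (via SUM)
KEW: 3.1  (via HUB)
LAR: 6  (via ELM)
Shortest route: SUM–ELM–LAR = 6 min.

6 min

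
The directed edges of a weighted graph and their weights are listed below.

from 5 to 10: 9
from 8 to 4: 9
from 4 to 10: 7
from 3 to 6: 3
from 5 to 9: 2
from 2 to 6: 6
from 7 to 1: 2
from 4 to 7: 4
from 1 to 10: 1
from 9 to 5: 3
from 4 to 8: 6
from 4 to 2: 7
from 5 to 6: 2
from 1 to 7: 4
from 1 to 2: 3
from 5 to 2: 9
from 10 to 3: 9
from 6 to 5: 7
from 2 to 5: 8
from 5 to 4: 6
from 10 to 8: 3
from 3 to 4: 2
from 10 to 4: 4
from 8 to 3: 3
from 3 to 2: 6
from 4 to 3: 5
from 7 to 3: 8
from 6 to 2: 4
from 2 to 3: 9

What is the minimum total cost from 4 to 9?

17

Compare a few routes:
4 - 3 - 2 - 5 - 9: 5+6+8+2 = 21
4 - 7 - 1 - 2 - 5 - 9: 4+2+3+8+2 = 19
4 - 8 - 3 - 6 - 5 - 9: 6+3+3+7+2 = 21
4 - 2 - 5 - 9: 7+8+2 = 17
The minimum is 17 via 4 - 2 - 5 - 9.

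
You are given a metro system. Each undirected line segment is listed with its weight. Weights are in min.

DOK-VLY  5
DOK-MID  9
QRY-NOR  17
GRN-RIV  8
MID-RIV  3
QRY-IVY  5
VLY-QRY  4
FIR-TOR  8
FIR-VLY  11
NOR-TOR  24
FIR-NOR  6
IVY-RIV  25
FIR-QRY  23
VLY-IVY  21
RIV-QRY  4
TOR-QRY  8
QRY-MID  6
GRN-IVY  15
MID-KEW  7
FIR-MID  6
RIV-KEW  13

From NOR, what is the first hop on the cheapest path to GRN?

FIR

Candidate routes:
NOR–FIR–MID–RIV–GRN: 6+6+3+8 = 23
NOR–FIR–MID–QRY–RIV–GRN: 6+6+6+4+8 = 30
NOR–QRY–RIV–GRN: 17+4+8 = 29
Cheapest is NOR–FIR–MID–RIV–GRN at 23 min.
So from NOR the first move is to FIR.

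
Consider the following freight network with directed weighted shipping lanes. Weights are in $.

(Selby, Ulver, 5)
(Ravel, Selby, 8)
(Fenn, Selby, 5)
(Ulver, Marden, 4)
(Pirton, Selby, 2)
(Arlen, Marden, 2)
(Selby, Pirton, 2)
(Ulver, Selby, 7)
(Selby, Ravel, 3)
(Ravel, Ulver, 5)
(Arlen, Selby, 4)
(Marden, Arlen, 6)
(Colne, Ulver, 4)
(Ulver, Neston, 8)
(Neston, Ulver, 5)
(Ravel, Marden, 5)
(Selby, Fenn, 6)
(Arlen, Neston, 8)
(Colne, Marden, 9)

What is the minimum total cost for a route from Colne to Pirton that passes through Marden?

$20

Best Colne to Marden: Colne → Ulver → Marden costing 8
Best Marden to Pirton: Marden → Arlen → Selby → Pirton costing 12
Total via Marden: 8 + 12 = $20.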